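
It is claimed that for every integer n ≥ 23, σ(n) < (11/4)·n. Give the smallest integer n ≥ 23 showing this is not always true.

n = 60

A counterexample is any integer n ≥ 23 such that the claim fails; we check each in order.
For n = 23, 24, 25, 26, …, 57, 58, 59 the conclusion holds.
n = 60: σ(60) = 168; 168 ≥ 165.
Hence n = 60 is a counterexample.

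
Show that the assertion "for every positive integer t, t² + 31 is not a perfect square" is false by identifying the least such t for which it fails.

t = 15

A counterexample is any positive integer t such that t² + 31 is a perfect square; we check each in order.
For t = 1, 2, 3, 4, …, 12, 13, 14 the conclusion holds.
t = 15: 15² + 31 = 256 = 16², a perfect square.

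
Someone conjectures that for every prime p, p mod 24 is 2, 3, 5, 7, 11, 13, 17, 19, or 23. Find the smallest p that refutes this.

Check each prime p in order until the claim fails.
For p = 2, 3, 5, 7, …, 61, 67, 71 the conclusion holds.
p = 73: 73 mod 24 = 1 — not in {2, 3, 5, 7, 11, 13, 17, 19, 23}.
Thus p = 73 disproves the claim, and no smaller p works.

p = 73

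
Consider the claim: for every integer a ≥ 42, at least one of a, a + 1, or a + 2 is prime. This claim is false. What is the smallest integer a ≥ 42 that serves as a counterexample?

a = 44

For a = 42, 43 the conclusion holds.
a = 44: 44 = 2 × 22; 45 = 3 × 15; 46 = 2 × 23 — all composite.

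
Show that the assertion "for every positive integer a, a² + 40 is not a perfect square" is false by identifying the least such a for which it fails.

Check each positive integer a in order until a² + 40 is a perfect square.
For a = 1, 2 the conclusion holds.
a = 3: 3² + 40 = 49 = 7², a perfect square.
So a = 3 is the smallest counterexample.

a = 3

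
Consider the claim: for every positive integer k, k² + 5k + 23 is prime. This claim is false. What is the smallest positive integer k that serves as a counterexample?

k = 14

A counterexample is any positive integer k such that k² + 5k + 23 is not prime; we check each in order.
The first 13 eligible values, up to k = 13, all satisfy the conclusion.
k = 14: k² + 5k + 23 = 289 = 17 × 17, composite.
Hence k = 14 is a counterexample.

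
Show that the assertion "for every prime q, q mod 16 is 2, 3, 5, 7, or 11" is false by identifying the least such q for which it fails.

q = 13

Check each prime q in order until the claim fails.
For q = 2, 3, 5, 7, 11 the conclusion holds.
q = 13: 13 mod 16 = 13 — not in {2, 3, 5, 7, 11}.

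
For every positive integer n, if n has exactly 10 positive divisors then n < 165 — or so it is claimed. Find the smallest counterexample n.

The first 4 eligible values, up to n = 162, all satisfy the conclusion.
n = 176: τ(176) = 10; 176 ≥ 165.
So n = 176 is the smallest counterexample.

n = 176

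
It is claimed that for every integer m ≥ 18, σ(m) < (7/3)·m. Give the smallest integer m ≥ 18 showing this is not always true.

m = 24

We need the least integer m ≥ 18 for which the claim fails.
For m = 18, 19, 20, 21, 22, 23 the conclusion holds.
m = 24: σ(24) = 60; 60 ≥ 56.
So m = 24 is the smallest counterexample.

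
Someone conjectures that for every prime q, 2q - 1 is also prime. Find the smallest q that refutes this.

q = 5

q = 2: 2q - 1 = 3, prime.
q = 3: 2q - 1 = 5, prime.
q = 5: 2q - 1 = 9 = 3 × 3, not prime.
Thus q = 5 disproves the claim, and no smaller q works.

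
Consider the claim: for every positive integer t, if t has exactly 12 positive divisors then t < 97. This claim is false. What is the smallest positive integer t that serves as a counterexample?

Check each positive integer t in order until t has exactly 12 positive divisors but the claim fails.
The first 5 eligible values, up to t = 96, all satisfy the conclusion.
t = 108: τ(108) = 12; 108 ≥ 97.

t = 108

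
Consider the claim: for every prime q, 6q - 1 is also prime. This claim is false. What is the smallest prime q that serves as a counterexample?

A counterexample is any prime q such that 6q - 1 is not prime; we check each in order.
q = 2: 6q - 1 = 11, prime.
q = 3: 6q - 1 = 17, prime.
q = 5: 6q - 1 = 29, prime.
q = 7: 6q - 1 = 41, prime.
q = 11: 6q - 1 = 65 = 5 × 13, not prime.
Thus q = 11 disproves the claim, and no smaller q works.

q = 11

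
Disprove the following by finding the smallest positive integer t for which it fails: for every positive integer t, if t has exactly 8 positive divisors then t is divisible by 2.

t = 105

The first 12 eligible values, up to t = 104, all satisfy the conclusion.
t = 105: τ(105) = 8; 105 mod 2 = 1.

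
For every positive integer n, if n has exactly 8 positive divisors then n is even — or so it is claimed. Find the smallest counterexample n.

n = 105

A counterexample is any positive integer n such that n has exactly 8 positive divisors but n is odd; we check each in order.
The first 12 eligible values, up to n = 104, all satisfy the conclusion.
n = 105: divisors of 105: 1, 3, 5, 7, 15, 21, 35, 105; 105 is odd.
So n = 105 is the smallest counterexample.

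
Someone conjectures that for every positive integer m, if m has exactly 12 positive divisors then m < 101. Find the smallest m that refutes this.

We need the least positive integer m for which m has exactly 12 positive divisors but the claim fails.
m = 60: τ(60) = 12; 60 < 101.
m = 72: τ(72) = 12; 72 < 101.
m = 84: τ(84) = 12; 84 < 101.
m = 90: τ(90) = 12; 90 < 101.
m = 96: τ(96) = 12; 96 < 101.
m = 108: τ(108) = 12; 108 ≥ 101.
So m = 108 is the smallest counterexample.

m = 108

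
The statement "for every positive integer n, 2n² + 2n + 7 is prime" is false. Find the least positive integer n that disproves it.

We need the least positive integer n for which 2n² + 2n + 7 is not prime.
n = 1: 2n² + 2n + 7 = 11, prime.
n = 2: 2n² + 2n + 7 = 19, prime.
n = 3: 2n² + 2n + 7 = 31, prime.
n = 4: 2n² + 2n + 7 = 47, prime.
n = 5: 2n² + 2n + 7 = 67, prime.
n = 6: 2n² + 2n + 7 = 91 = 7 × 13, composite.

n = 6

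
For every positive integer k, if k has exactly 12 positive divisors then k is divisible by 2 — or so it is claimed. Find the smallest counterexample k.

Check each positive integer k in order until k has exactly 12 positive divisors but k is not divisible by 2.
For k = 60, 72, 84, 90, …, 294, 306, 308 the conclusion holds.
k = 315: τ(315) = 12; 315 mod 2 = 1.
Hence k = 315 is a counterexample.

k = 315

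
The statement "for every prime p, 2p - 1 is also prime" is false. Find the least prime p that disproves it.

A counterexample is any prime p such that 2p - 1 is not prime; we check each in order.
For p = 2, 3 the conclusion holds.
p = 5: 2p - 1 = 9 = 3 × 3, not prime.

p = 5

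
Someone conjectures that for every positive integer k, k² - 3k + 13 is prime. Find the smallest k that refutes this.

Check each positive integer k in order until k² - 3k + 13 is not prime.
For k = 1, 2, 3, 4, …, 9, 10, 11 the conclusion holds.
k = 12: k² - 3k + 13 = 121 = 11 × 11, composite.
Thus k = 12 disproves the claim, and no smaller k works.

k = 12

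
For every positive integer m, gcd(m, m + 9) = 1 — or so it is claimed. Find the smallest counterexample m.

m = 3

A counterexample is any positive integer m such that gcd(m, m + 9) > 1; we check each in order.
m = 1: gcd(1, 10) = 1.
m = 2: gcd(2, 11) = 1.
m = 3: gcd(3, 12) = 3.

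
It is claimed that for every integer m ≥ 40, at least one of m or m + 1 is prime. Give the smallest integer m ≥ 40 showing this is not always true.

A counterexample is any integer m ≥ 40 such that m, m + 1 are both composite; we check each in order.
For m = 40, 41, 42, 43 the conclusion holds.
m = 44: 44 = 2 × 22; 45 = 3 × 15 — both composite.

m = 44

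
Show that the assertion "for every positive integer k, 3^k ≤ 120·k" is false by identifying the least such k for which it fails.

We need the least positive integer k for which 3^k > 120·k.
For k = 1, 2, 3, 4, 5 the conclusion holds.
k = 6: 3^k = 729 and 120·k = 720, so 729 > 720.
Thus k = 6 disproves the claim, and no smaller k works.

k = 6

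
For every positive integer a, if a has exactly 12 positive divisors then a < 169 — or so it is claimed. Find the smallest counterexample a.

We need the least positive integer a for which a has exactly 12 positive divisors but the claim fails.
For a = 60, 72, 84, 90, …, 150, 156, 160 the conclusion holds.
a = 198: τ(198) = 12; 198 ≥ 169.

a = 198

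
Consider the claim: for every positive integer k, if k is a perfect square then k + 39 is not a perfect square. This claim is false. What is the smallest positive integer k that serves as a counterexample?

We need the least positive integer k for which k is a perfect square but k + 39 is a perfect square.
The first 4 eligible values, up to k = 16, all satisfy the conclusion.
k = 25: 25 = 5² and 25 + 39 = 64 = 8².
So k = 25 is the smallest counterexample.

k = 25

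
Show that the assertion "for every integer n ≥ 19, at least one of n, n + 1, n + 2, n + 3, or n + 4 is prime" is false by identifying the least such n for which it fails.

Check each integer n ≥ 19 in order until n, n + 1, n + 2, n + 3, n + 4 are all composite.
n = 19: 19 is prime.
n = 20: 23 is prime.
n = 21: 23 is prime.
n = 22: 23 is prime.
n = 23: 23 is prime.
n = 24: 24 = 2 × 12; 25 = 5 × 5; 26 = 2 × 13; 27 = 3 × 9; 28 = 2 × 14 — all composite.

n = 24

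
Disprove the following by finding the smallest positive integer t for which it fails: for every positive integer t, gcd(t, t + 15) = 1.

We need the least positive integer t for which gcd(t, t + 15) > 1.
t = 1: gcd(1, 16) = 1.
t = 2: gcd(2, 17) = 1.
t = 3: gcd(3, 18) = 3.

t = 3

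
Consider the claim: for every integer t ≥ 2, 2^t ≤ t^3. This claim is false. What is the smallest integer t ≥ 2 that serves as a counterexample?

t = 10

We need the least integer t ≥ 2 for which 2^t > t^3.
The first 8 eligible values, up to t = 9, all satisfy the conclusion.
t = 10: 2^t = 1024 and t^3 = 1000, so 1024 > 1000.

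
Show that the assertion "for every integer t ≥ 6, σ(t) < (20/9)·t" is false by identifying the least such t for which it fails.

Check each integer t ≥ 6 in order until the claim fails.
The first 6 eligible values, up to t = 11, all satisfy the conclusion.
t = 12: σ(12) = 28; 28 ≥ 80/3.
Hence t = 12 is a counterexample.

t = 12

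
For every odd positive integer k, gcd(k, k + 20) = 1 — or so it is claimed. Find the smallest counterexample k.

Check each odd positive integer k in order until gcd(k, k + 20) > 1.
k = 1: gcd(1, 21) = 1.
k = 3: gcd(3, 23) = 1.
k = 5: gcd(5, 25) = 5.

k = 5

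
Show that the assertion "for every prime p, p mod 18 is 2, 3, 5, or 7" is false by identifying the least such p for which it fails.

For p = 2, 3, 5, 7 the conclusion holds.
p = 11: 11 mod 18 = 11 — not in {2, 3, 5, 7}.
Thus p = 11 disproves the claim, and no smaller p works.

p = 11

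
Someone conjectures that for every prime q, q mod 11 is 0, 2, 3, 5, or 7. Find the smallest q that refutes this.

q = 17

We need the least prime q for which the claim fails.
For q = 2, 3, 5, 7, 11, 13 the conclusion holds.
q = 17: 17 mod 11 = 6 — not in {0, 2, 3, 5, 7}.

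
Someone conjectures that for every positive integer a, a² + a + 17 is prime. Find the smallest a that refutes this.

a = 16

The first 15 eligible values, up to a = 15, all satisfy the conclusion.
a = 16: a² + a + 17 = 289 = 17 × 17, composite.
Hence a = 16 is a counterexample.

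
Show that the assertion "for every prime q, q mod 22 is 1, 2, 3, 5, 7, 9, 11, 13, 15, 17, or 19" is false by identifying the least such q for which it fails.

q = 43

Check each prime q in order until the claim fails.
For q = 2, 3, 5, 7, …, 31, 37, 41 the conclusion holds.
q = 43: 43 mod 22 = 21 — not in {1, 2, 3, 5, 7, 9, 11, 13, 15, 17, 19}.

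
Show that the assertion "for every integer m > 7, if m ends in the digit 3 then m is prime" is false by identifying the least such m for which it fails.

m = 33

Check each integer m > 7 in order until m ends in the digit 3 but m is not prime.
m = 13: 13 ends in 3 and is prime.
m = 23: 23 ends in 3 and is prime.
m = 33: 33 ends in 3; 33 = 3 × 11, composite.
Thus m = 33 disproves the claim, and no smaller m works.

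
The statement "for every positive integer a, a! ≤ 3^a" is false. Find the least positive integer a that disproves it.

For a = 1, 2, 3, 4, 5, 6 the conclusion holds.
a = 7: a! = 5040 and 3^a = 2187, so 5040 > 2187.

a = 7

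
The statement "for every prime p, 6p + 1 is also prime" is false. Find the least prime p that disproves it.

A counterexample is any prime p such that 6p + 1 is not prime; we check each in order.
For p = 2, 3, 5, 7, 11, 13, 17 the conclusion holds.
p = 19: 6p + 1 = 115 = 5 × 23, not prime.
Thus p = 19 disproves the claim, and no smaller p works.

p = 19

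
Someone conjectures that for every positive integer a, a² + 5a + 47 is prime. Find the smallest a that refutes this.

a = 38

Check each positive integer a in order until a² + 5a + 47 is not prime.
For a = 1, 2, 3, 4, …, 35, 36, 37 the conclusion holds.
a = 38: a² + 5a + 47 = 1681 = 41 × 41, composite.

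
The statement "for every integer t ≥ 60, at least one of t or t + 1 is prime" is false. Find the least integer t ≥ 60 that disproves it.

We need the least integer t ≥ 60 for which t, t + 1 are both composite.
For t = 60, 61 the conclusion holds.
t = 62: 62 = 2 × 31; 63 = 3 × 21 — both composite.
Hence t = 62 is a counterexample.

t = 62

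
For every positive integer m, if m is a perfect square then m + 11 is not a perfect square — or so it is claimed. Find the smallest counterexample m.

m = 25

A counterexample is any positive integer m such that m is a perfect square but m + 11 is a perfect square; we check each in order.
The first 4 eligible values, up to m = 16, all satisfy the conclusion.
m = 25: 25 = 5² and 25 + 11 = 36 = 6².
Thus m = 25 disproves the claim, and no smaller m works.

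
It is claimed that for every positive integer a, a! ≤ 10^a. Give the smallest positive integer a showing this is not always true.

a = 25

We need the least positive integer a for which a! > 10^a.
The first 24 eligible values, up to a = 24, all satisfy the conclusion.
a = 25: a! = 15511210043330985984000000 and 10^a = 10000000000000000000000000, so 15511210043330985984000000 > 10000000000000000000000000.
So a = 25 is the smallest counterexample.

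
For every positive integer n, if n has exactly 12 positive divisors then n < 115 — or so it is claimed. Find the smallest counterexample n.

n = 126

We need the least positive integer n for which n has exactly 12 positive divisors but the claim fails.
n = 60: τ(60) = 12; 60 < 115.
n = 72: τ(72) = 12; 72 < 115.
n = 84: τ(84) = 12; 84 < 115.
n = 90: τ(90) = 12; 90 < 115.
n = 96: τ(96) = 12; 96 < 115.
n = 108: τ(108) = 12; 108 < 115.
n = 126: τ(126) = 12; 126 ≥ 115.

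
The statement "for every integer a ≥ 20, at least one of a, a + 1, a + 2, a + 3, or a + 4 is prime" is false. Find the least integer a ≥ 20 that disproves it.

For a = 20, 21, 22, 23 the conclusion holds.
a = 24: 24 = 2 × 12; 25 = 5 × 5; 26 = 2 × 13; 27 = 3 × 9; 28 = 2 × 14 — all composite.
Hence a = 24 is a counterexample.

a = 24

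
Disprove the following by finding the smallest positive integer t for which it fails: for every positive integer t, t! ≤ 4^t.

t = 9

t = 1: t! = 1 and 4^t = 4, so 1 ≤ 4.
t = 2: t! = 2 and 4^t = 16, so 2 ≤ 16.
t = 3: t! = 6 and 4^t = 64, so 6 ≤ 64.
t = 4: t! = 24 and 4^t = 256, so 24 ≤ 256.
t = 5: t! = 120 and 4^t = 1024, so 120 ≤ 1024.
t = 6: t! = 720 and 4^t = 4096, so 720 ≤ 4096.
t = 7: t! = 5040 and 4^t = 16384, so 5040 ≤ 16384.
t = 8: t! = 40320 and 4^t = 65536, so 40320 ≤ 65536.
t = 9: t! = 362880 and 4^t = 262144, so 362880 > 262144.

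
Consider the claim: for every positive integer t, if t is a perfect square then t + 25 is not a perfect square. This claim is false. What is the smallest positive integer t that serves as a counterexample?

t = 144

The first 11 eligible values, up to t = 121, all satisfy the conclusion.
t = 144: 144 = 12² and 144 + 25 = 169 = 13².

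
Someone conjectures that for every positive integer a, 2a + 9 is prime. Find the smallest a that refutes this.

a = 3

We need the least positive integer a for which 2a + 9 is not prime.
For a = 1, 2 the conclusion holds.
a = 3: 2a + 9 = 15 = 3 × 5, composite.
Thus a = 3 disproves the claim, and no smaller a works.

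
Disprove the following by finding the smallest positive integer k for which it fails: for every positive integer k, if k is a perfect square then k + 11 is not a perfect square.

Check each positive integer k in order until k is a perfect square but k + 11 is a perfect square.
k = 1: 1 + 11 = 12, not a perfect square.
k = 4: 4 + 11 = 15, not a perfect square.
k = 9: 9 + 11 = 20, not a perfect square.
k = 16: 16 + 11 = 27, not a perfect square.
k = 25: 25 = 5² and 25 + 11 = 36 = 6².
Thus k = 25 disproves the claim, and no smaller k works.

k = 25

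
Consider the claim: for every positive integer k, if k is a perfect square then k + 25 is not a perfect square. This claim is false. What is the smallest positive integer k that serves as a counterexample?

k = 144

A counterexample is any positive integer k such that k is a perfect square but k + 25 is a perfect square; we check each in order.
For k = 1, 4, 9, 16, …, 81, 100, 121 the conclusion holds.
k = 144: 144 = 12² and 144 + 25 = 169 = 13².
Hence k = 144 is a counterexample.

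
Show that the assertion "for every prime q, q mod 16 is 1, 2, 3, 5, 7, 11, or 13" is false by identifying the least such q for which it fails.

We need the least prime q for which the claim fails.
For q = 2, 3, 5, 7, 11, 13, 17, 19, 23, 29 the conclusion holds.
q = 31: 31 mod 16 = 15 — not in {1, 2, 3, 5, 7, 11, 13}.
Thus q = 31 disproves the claim, and no smaller q works.

q = 31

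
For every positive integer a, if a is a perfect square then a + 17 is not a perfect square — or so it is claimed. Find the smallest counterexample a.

A counterexample is any positive integer a such that a is a perfect square but a + 17 is a perfect square; we check each in order.
For a = 1, 4, 9, 16, 25, 36, 49 the conclusion holds.
a = 64: 64 = 8² and 64 + 17 = 81 = 9².

a = 64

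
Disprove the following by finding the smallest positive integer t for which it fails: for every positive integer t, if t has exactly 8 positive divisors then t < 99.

t = 102

For t = 24, 30, 40, 42, 54, 56, 66, 70, 78, 88 the conclusion holds.
t = 102: τ(102) = 8; 102 ≥ 99.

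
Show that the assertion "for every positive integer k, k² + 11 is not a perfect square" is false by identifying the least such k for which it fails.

k = 5

For k = 1, 2, 3, 4 the conclusion holds.
k = 5: 5² + 11 = 36 = 6², a perfect square.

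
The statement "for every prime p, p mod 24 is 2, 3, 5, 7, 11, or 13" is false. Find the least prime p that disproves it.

A counterexample is any prime p such that the claim fails; we check each in order.
The first 6 eligible values, up to p = 13, all satisfy the conclusion.
p = 17: 17 mod 24 = 17 — not in {2, 3, 5, 7, 11, 13}.
So p = 17 is the smallest counterexample.

p = 17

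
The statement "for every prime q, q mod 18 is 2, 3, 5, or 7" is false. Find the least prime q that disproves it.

A counterexample is any prime q such that the claim fails; we check each in order.
For q = 2, 3, 5, 7 the conclusion holds.
q = 11: 11 mod 18 = 11 — not in {2, 3, 5, 7}.

q = 11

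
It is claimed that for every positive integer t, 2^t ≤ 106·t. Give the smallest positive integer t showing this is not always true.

t = 11

A counterexample is any positive integer t such that 2^t > 106·t; we check each in order.
For t = 1, 2, 3, 4, 5, 6, 7, 8, 9, 10 the conclusion holds.
t = 11: 2^t = 2048 and 106·t = 1166, so 2048 > 1166.
Thus t = 11 disproves the claim, and no smaller t works.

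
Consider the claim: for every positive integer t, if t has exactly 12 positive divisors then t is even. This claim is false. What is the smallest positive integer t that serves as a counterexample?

A counterexample is any positive integer t such that t has exactly 12 positive divisors but t is odd; we check each in order.
For t = 60, 72, 84, 90, …, 294, 306, 308 the conclusion holds.
t = 315: divisors of 315: 12 divisors; 315 is odd.
Hence t = 315 is a counterexample.

t = 315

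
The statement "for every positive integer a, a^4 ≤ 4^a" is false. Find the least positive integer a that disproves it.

Check each positive integer a in order until a^4 > 4^a.
For a = 1, 2 the conclusion holds.
a = 3: a^4 = 81 and 4^a = 64, so 81 > 64.
So a = 3 is the smallest counterexample.

a = 3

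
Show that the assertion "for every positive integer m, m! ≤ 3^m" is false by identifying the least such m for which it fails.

Check each positive integer m in order until m! > 3^m.
For m = 1, 2, 3, 4, 5, 6 the conclusion holds.
m = 7: m! = 5040 and 3^m = 2187, so 5040 > 2187.
Hence m = 7 is a counterexample.

m = 7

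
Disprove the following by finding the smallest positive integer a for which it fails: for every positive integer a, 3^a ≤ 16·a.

a = 1: 3^a = 3 and 16·a = 16, so 3 ≤ 16.
a = 2: 3^a = 9 and 16·a = 32, so 9 ≤ 32.
a = 3: 3^a = 27 and 16·a = 48, so 27 ≤ 48.
a = 4: 3^a = 81 and 16·a = 64, so 81 > 64.
So a = 4 is the smallest counterexample.

a = 4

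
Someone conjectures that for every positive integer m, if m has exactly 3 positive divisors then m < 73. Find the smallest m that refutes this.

m = 121

We need the least positive integer m for which m has exactly 3 positive divisors but the claim fails.
The first 4 eligible values, up to m = 49, all satisfy the conclusion.
m = 121: τ(121) = 3; 121 ≥ 73.
Thus m = 121 disproves the claim, and no smaller m works.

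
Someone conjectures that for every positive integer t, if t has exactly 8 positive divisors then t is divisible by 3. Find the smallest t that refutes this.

t = 24: τ(24) = 8; 24 mod 3 = 0.
t = 30: τ(30) = 8; 30 mod 3 = 0.
t = 40: τ(40) = 8; 40 mod 3 = 1.
Hence t = 40 is a counterexample.

t = 40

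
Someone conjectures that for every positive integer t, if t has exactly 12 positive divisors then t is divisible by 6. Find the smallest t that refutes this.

We need the least positive integer t for which t has exactly 12 positive divisors but t is not divisible by 6.
The first 8 eligible values, up to t = 132, all satisfy the conclusion.
t = 140: τ(140) = 12; 140 mod 6 = 2.

t = 140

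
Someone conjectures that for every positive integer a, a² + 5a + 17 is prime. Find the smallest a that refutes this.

Check each positive integer a in order until a² + 5a + 17 is not prime.
a = 1: a² + 5a + 17 = 23, prime.
a = 2: a² + 5a + 17 = 31, prime.
a = 3: a² + 5a + 17 = 41, prime.
a = 4: a² + 5a + 17 = 53, prime.
a = 5: a² + 5a + 17 = 67, prime.
a = 6: a² + 5a + 17 = 83, prime.
a = 7: a² + 5a + 17 = 101, prime.
a = 8: a² + 5a + 17 = 121 = 11 × 11, composite.
Thus a = 8 disproves the claim, and no smaller a works.

a = 8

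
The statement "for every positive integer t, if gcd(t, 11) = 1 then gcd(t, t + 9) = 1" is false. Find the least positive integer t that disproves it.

Check each positive integer t in order until gcd(t, 11) = 1 but gcd(t, t + 9) > 1.
t = 1: gcd(1, 10) = 1.
t = 2: gcd(2, 11) = 1.
t = 3: gcd(3, 12) = 3.
Hence t = 3 is a counterexample.

t = 3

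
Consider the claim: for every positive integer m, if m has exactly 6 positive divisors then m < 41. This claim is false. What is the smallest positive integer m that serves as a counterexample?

m = 44

The first 5 eligible values, up to m = 32, all satisfy the conclusion.
m = 44: τ(44) = 6; 44 ≥ 41.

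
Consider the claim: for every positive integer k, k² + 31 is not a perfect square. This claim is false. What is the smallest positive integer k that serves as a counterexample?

Check each positive integer k in order until k² + 31 is a perfect square.
For k = 1, 2, 3, 4, …, 12, 13, 14 the conclusion holds.
k = 15: 15² + 31 = 256 = 16², a perfect square.
Hence k = 15 is a counterexample.

k = 15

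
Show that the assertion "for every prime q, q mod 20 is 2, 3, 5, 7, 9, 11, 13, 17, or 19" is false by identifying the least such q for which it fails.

Check each prime q in order until the claim fails.
For q = 2, 3, 5, 7, …, 29, 31, 37 the conclusion holds.
q = 41: 41 mod 20 = 1 — not in {2, 3, 5, 7, 9, 11, 13, 17, 19}.

q = 41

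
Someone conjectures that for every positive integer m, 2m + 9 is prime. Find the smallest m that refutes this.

m = 3

A counterexample is any positive integer m such that 2m + 9 is not prime; we check each in order.
m = 1: 2m + 9 = 11, prime.
m = 2: 2m + 9 = 13, prime.
m = 3: 2m + 9 = 15 = 3 × 5, composite.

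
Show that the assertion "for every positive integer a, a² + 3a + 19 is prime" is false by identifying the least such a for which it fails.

For a = 1, 2, 3, 4, …, 12, 13, 14 the conclusion holds.
a = 15: a² + 3a + 19 = 289 = 17 × 17, composite.

a = 15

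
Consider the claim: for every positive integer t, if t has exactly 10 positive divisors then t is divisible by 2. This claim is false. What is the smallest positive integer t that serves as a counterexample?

We need the least positive integer t for which t has exactly 10 positive divisors but t is not divisible by 2.
For t = 48, 80, 112, 162, 176, 208, 272, 304, 368 the conclusion holds.
t = 405: τ(405) = 10; 405 mod 2 = 1.
Thus t = 405 disproves the claim, and no smaller t works.

t = 405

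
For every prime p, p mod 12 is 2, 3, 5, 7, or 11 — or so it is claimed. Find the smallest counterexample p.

A counterexample is any prime p such that the claim fails; we check each in order.
p = 2: 2 mod 12 = 2.
p = 3: 3 mod 12 = 3.
p = 5: 5 mod 12 = 5.
p = 7: 7 mod 12 = 7.
p = 11: 11 mod 12 = 11.
p = 13: 13 mod 12 = 1 — not in {2, 3, 5, 7, 11}.

p = 13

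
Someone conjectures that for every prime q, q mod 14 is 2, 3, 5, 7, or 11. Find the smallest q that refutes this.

We need the least prime q for which the claim fails.
The first 5 eligible values, up to q = 11, all satisfy the conclusion.
q = 13: 13 mod 14 = 13 — not in {2, 3, 5, 7, 11}.
Hence q = 13 is a counterexample.

q = 13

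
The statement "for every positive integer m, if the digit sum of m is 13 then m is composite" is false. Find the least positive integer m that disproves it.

m = 67

A counterexample is any positive integer m such that the digit sum of m is 13 but m is prime; we check each in order.
m = 49: digit sum 13; 49 is composite.
m = 58: digit sum 13; 58 is composite.
m = 67: digit sum 13; 67 is prime, not composite.
Hence m = 67 is a counterexample.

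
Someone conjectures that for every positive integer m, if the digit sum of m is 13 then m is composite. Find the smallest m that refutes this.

m = 67

We need the least positive integer m for which the digit sum of m is 13 but m is prime.
For m = 49, 58 the conclusion holds.
m = 67: digit sum 13; 67 is prime, not composite.
Hence m = 67 is a counterexample.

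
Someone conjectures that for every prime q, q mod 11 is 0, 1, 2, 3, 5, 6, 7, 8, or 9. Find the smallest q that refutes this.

A counterexample is any prime q such that the claim fails; we check each in order.
For q = 2, 3, 5, 7, …, 23, 29, 31 the conclusion holds.
q = 37: 37 mod 11 = 4 — not in {0, 1, 2, 3, 5, 6, 7, 8, 9}.

q = 37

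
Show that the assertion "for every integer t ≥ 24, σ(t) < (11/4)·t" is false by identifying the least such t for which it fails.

A counterexample is any integer t ≥ 24 such that the claim fails; we check each in order.
For t = 24, 25, 26, 27, …, 57, 58, 59 the conclusion holds.
t = 60: σ(60) = 168; 168 ≥ 165.

t = 60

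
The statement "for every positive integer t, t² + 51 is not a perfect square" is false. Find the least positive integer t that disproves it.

For t = 1, 2, 3, 4, 5, 6 the conclusion holds.
t = 7: 7² + 51 = 100 = 10², a perfect square.
Hence t = 7 is a counterexample.

t = 7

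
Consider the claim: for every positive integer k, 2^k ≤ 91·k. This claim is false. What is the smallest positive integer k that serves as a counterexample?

k = 10

Check each positive integer k in order until 2^k > 91·k.
For k = 1, 2, 3, 4, 5, 6, 7, 8, 9 the conclusion holds.
k = 10: 2^k = 1024 and 91·k = 910, so 1024 > 910.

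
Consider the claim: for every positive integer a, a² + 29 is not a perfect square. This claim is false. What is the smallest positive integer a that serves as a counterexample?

a = 14

For a = 1, 2, 3, 4, …, 11, 12, 13 the conclusion holds.
a = 14: 14² + 29 = 225 = 15², a perfect square.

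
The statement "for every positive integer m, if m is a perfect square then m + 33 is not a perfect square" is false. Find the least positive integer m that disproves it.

Check each positive integer m in order until m is a perfect square but m + 33 is a perfect square.
For m = 1, 4, 9 the conclusion holds.
m = 16: 16 = 4² and 16 + 33 = 49 = 7².
So m = 16 is the smallest counterexample.

m = 16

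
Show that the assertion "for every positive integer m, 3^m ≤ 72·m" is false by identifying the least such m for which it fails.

m = 6

Check each positive integer m in order until 3^m > 72·m.
The first 5 eligible values, up to m = 5, all satisfy the conclusion.
m = 6: 3^m = 729 and 72·m = 432, so 729 > 432.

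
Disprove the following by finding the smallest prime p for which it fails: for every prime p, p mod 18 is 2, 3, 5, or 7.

Check each prime p in order until the claim fails.
For p = 2, 3, 5, 7 the conclusion holds.
p = 11: 11 mod 18 = 11 — not in {2, 3, 5, 7}.
Hence p = 11 is a counterexample.

p = 11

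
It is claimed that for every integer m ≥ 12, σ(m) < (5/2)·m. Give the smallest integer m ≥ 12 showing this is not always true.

m = 24

Check each integer m ≥ 12 in order until the claim fails.
The first 12 eligible values, up to m = 23, all satisfy the conclusion.
m = 24: σ(24) = 60; 60 ≥ 60.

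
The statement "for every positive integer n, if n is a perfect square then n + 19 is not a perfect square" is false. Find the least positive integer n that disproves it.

The first 8 eligible values, up to n = 64, all satisfy the conclusion.
n = 81: 81 = 9² and 81 + 19 = 100 = 10².
Hence n = 81 is a counterexample.

n = 81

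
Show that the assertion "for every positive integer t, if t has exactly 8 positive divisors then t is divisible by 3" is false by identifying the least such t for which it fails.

t = 40

Check each positive integer t in order until t has exactly 8 positive divisors but t is not divisible by 3.
t = 24: τ(24) = 8; 24 mod 3 = 0.
t = 30: τ(30) = 8; 30 mod 3 = 0.
t = 40: τ(40) = 8; 40 mod 3 = 1.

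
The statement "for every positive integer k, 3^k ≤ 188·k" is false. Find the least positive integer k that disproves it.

k = 7

k = 1: 3^k = 3 and 188·k = 188, so 3 ≤ 188.
k = 2: 3^k = 9 and 188·k = 376, so 9 ≤ 376.
k = 3: 3^k = 27 and 188·k = 564, so 27 ≤ 564.
k = 4: 3^k = 81 and 188·k = 752, so 81 ≤ 752.
k = 5: 3^k = 243 and 188·k = 940, so 243 ≤ 940.
k = 6: 3^k = 729 and 188·k = 1128, so 729 ≤ 1128.
k = 7: 3^k = 2187 and 188·k = 1316, so 2187 > 1316.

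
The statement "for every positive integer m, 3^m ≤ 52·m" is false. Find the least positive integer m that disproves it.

m = 6

The first 5 eligible values, up to m = 5, all satisfy the conclusion.
m = 6: 3^m = 729 and 52·m = 312, so 729 > 312.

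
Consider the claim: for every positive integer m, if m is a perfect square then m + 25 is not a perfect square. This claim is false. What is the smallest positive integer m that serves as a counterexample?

m = 144

We need the least positive integer m for which m is a perfect square but m + 25 is a perfect square.
The first 11 eligible values, up to m = 121, all satisfy the conclusion.
m = 144: 144 = 12² and 144 + 25 = 169 = 13².
Thus m = 144 disproves the claim, and no smaller m works.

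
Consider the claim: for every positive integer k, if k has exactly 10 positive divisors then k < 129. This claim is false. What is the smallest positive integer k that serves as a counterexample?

k = 162

For k = 48, 80, 112 the conclusion holds.
k = 162: τ(162) = 10; 162 ≥ 129.
Hence k = 162 is a counterexample.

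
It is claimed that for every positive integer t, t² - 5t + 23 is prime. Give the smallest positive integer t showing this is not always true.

t = 19

Check each positive integer t in order until t² - 5t + 23 is not prime.
For t = 1, 2, 3, 4, …, 16, 17, 18 the conclusion holds.
t = 19: t² - 5t + 23 = 289 = 17 × 17, composite.
Thus t = 19 disproves the claim, and no smaller t works.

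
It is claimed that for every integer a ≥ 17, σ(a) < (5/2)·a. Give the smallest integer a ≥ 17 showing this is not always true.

a = 24

a = 17: σ(17) = 18; 18 < 85/2.
a = 18: σ(18) = 39; 39 < 45.
a = 19: σ(19) = 20; 20 < 95/2.
a = 20: σ(20) = 42; 42 < 50.
a = 21: σ(21) = 32; 32 < 105/2.
a = 22: σ(22) = 36; 36 < 55.
a = 23: σ(23) = 24; 24 < 115/2.
a = 24: σ(24) = 60; 60 ≥ 60.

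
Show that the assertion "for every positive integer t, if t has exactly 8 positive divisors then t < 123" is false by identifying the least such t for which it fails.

Check each positive integer t in order until t has exactly 8 positive divisors but the claim fails.
For t = 24, 30, 40, 42, …, 105, 110, 114 the conclusion holds.
t = 128: τ(128) = 8; 128 ≥ 123.

t = 128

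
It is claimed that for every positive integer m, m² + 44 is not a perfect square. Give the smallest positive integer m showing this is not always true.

For m = 1, 2, 3, 4, 5, 6, 7, 8, 9 the conclusion holds.
m = 10: 10² + 44 = 144 = 12², a perfect square.
So m = 10 is the smallest counterexample.

m = 10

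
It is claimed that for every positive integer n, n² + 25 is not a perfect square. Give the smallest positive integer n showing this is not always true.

A counterexample is any positive integer n such that n² + 25 is a perfect square; we check each in order.
For n = 1, 2, 3, 4, …, 9, 10, 11 the conclusion holds.
n = 12: 12² + 25 = 169 = 13², a perfect square.

n = 12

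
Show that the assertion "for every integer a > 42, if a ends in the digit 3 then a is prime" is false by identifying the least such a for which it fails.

We need the least integer a > 42 for which a ends in the digit 3 but a is not prime.
For a = 43, 53 the conclusion holds.
a = 63: 63 ends in 3; 63 = 3 × 21, composite.
So a = 63 is the smallest counterexample.

a = 63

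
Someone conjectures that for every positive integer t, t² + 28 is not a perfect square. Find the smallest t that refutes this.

t = 6

We need the least positive integer t for which t² + 28 is a perfect square.
For t = 1, 2, 3, 4, 5 the conclusion holds.
t = 6: 6² + 28 = 64 = 8², a perfect square.
Hence t = 6 is a counterexample.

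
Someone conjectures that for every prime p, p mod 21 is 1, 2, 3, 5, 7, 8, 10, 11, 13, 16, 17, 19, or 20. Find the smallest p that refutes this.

p = 67

A counterexample is any prime p such that the claim fails; we check each in order.
The first 18 eligible values, up to p = 61, all satisfy the conclusion.
p = 67: 67 mod 21 = 4 — not in {1, 2, 3, 5, 7, 8, 10, 11, 13, 16, 17, 19, 20}.
Hence p = 67 is a counterexample.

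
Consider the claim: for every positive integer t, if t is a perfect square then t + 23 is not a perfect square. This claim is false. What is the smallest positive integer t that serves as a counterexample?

Check each positive integer t in order until t is a perfect square but t + 23 is a perfect square.
The first 10 eligible values, up to t = 100, all satisfy the conclusion.
t = 121: 121 = 11² and 121 + 23 = 144 = 12².

t = 121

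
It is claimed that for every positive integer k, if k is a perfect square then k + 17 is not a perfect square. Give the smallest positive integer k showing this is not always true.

A counterexample is any positive integer k such that k is a perfect square but k + 17 is a perfect square; we check each in order.
The first 7 eligible values, up to k = 49, all satisfy the conclusion.
k = 64: 64 = 8² and 64 + 17 = 81 = 9².

k = 64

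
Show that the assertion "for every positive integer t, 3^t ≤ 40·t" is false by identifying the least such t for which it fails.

Check each positive integer t in order until 3^t > 40·t.
The first 4 eligible values, up to t = 4, all satisfy the conclusion.
t = 5: 3^t = 243 and 40·t = 200, so 243 > 200.
So t = 5 is the smallest counterexample.

t = 5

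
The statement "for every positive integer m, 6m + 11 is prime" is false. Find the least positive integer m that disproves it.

m = 4

m = 1: 6m + 11 = 17, prime.
m = 2: 6m + 11 = 23, prime.
m = 3: 6m + 11 = 29, prime.
m = 4: 6m + 11 = 35 = 5 × 7, composite.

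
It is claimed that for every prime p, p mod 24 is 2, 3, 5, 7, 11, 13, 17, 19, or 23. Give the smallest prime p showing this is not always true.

p = 73

Check each prime p in order until the claim fails.
The first 20 eligible values, up to p = 71, all satisfy the conclusion.
p = 73: 73 mod 24 = 1 — not in {2, 3, 5, 7, 11, 13, 17, 19, 23}.
So p = 73 is the smallest counterexample.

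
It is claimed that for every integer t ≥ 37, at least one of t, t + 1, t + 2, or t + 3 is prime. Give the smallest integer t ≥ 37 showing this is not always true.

We need the least integer t ≥ 37 for which t, t + 1, t + 2, t + 3 are all composite.
The first 11 eligible values, up to t = 47, all satisfy the conclusion.
t = 48: 48 = 2 × 24; 49 = 7 × 7; 50 = 2 × 25; 51 = 3 × 17 — all composite.
Hence t = 48 is a counterexample.

t = 48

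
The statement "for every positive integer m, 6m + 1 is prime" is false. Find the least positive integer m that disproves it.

Check each positive integer m in order until 6m + 1 is not prime.
m = 1: 6m + 1 = 7, prime.
m = 2: 6m + 1 = 13, prime.
m = 3: 6m + 1 = 19, prime.
m = 4: 6m + 1 = 25 = 5 × 5, composite.
So m = 4 is the smallest counterexample.

m = 4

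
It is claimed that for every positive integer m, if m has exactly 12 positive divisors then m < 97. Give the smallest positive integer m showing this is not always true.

A counterexample is any positive integer m such that m has exactly 12 positive divisors but the claim fails; we check each in order.
For m = 60, 72, 84, 90, 96 the conclusion holds.
m = 108: τ(108) = 12; 108 ≥ 97.

m = 108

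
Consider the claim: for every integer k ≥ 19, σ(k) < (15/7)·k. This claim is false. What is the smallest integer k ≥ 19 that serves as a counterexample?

k = 24

A counterexample is any integer k ≥ 19 such that the claim fails; we check each in order.
k = 19: σ(19) = 20; 20 < 285/7.
k = 20: σ(20) = 42; 42 < 300/7.
k = 21: σ(21) = 32; 32 < 45.
k = 22: σ(22) = 36; 36 < 330/7.
k = 23: σ(23) = 24; 24 < 345/7.
k = 24: σ(24) = 60; 60 ≥ 360/7.
Thus k = 24 disproves the claim, and no smaller k works.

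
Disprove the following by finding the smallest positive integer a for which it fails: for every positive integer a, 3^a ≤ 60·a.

Check each positive integer a in order until 3^a > 60·a.
For a = 1, 2, 3, 4, 5 the conclusion holds.
a = 6: 3^a = 729 and 60·a = 360, so 729 > 360.

a = 6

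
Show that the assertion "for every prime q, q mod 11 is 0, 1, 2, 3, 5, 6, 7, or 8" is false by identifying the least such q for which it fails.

A counterexample is any prime q such that the claim fails; we check each in order.
For q = 2, 3, 5, 7, 11, 13, 17, 19, 23, 29 the conclusion holds.
q = 31: 31 mod 11 = 9 — not in {0, 1, 2, 3, 5, 6, 7, 8}.
Hence q = 31 is a counterexample.

q = 31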